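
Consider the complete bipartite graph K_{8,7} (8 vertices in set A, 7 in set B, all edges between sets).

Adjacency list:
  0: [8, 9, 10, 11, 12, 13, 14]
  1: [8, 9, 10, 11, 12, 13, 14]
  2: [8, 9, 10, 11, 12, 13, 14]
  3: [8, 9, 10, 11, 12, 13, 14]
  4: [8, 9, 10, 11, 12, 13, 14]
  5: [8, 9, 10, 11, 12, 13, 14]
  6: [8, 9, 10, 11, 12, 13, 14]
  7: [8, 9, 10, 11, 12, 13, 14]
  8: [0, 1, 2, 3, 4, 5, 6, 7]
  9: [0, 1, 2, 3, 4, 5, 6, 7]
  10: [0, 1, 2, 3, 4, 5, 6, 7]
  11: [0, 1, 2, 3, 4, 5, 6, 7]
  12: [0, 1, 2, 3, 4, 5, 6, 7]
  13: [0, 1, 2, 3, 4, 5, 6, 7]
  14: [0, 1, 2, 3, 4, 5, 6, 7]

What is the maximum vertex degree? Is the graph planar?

Set-A vertices have degree 7; set-B vertices have degree 8. Maximum degree = max(8,7) = 8.
K_{8,7} contains K_{3,3} as a subgraph (since both sides have >= 3 vertices); by Kuratowski's theorem it is not planar.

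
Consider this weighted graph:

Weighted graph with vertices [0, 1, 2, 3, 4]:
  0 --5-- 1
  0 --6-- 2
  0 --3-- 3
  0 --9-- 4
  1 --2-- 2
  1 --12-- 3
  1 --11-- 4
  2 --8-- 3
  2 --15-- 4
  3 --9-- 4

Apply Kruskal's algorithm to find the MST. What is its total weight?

Applying Kruskal's algorithm (sort edges by weight, add if no cycle):
  Add (1,2) w=2
  Add (0,3) w=3
  Add (0,1) w=5
  Skip (0,2) w=6 (creates cycle)
  Skip (2,3) w=8 (creates cycle)
  Add (0,4) w=9
  Skip (3,4) w=9 (creates cycle)
  Skip (1,4) w=11 (creates cycle)
  Skip (1,3) w=12 (creates cycle)
  Skip (2,4) w=15 (creates cycle)
MST weight = 19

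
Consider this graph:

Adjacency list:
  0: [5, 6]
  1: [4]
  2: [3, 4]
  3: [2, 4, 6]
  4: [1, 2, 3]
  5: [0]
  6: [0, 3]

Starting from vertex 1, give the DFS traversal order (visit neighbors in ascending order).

DFS from vertex 1 (neighbors processed in ascending order):
Visit order: 1, 4, 2, 3, 6, 0, 5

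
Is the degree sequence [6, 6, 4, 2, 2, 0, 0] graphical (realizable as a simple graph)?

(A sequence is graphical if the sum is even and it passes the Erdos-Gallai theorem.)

Sum of degrees = 20. Sum is even but fails Erdos-Gallai. The sequence is NOT graphical.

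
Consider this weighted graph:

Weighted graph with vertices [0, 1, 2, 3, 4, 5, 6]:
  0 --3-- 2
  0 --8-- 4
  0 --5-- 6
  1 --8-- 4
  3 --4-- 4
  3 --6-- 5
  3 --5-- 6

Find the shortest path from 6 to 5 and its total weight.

Using Dijkstra's algorithm from vertex 6:
Shortest path: 6 -> 3 -> 5
Total weight: 5 + 6 = 11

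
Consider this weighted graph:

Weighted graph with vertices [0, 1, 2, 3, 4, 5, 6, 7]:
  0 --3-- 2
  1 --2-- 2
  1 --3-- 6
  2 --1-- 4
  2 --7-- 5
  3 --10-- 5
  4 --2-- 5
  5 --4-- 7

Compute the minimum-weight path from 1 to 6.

Using Dijkstra's algorithm from vertex 1:
Shortest path: 1 -> 6
Total weight: 3 = 3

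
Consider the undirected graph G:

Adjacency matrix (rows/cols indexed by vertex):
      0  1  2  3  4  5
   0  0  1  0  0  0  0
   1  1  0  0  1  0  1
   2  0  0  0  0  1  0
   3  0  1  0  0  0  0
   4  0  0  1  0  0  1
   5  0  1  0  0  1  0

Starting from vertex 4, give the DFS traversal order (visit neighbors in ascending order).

DFS from vertex 4 (neighbors processed in ascending order):
Visit order: 4, 2, 5, 1, 0, 3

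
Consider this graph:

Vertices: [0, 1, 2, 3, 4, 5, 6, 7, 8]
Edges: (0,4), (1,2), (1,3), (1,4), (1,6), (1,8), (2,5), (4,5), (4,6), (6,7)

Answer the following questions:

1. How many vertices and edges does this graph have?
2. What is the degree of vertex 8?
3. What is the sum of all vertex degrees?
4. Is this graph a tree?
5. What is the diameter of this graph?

Count: 9 vertices, 10 edges.
Vertex 8 has neighbors [1], degree = 1.
Handshaking lemma: 2 * 10 = 20.
A tree on 9 vertices has 8 edges. This graph has 10 edges (2 extra). Not a tree.
Diameter (longest shortest path) = 3.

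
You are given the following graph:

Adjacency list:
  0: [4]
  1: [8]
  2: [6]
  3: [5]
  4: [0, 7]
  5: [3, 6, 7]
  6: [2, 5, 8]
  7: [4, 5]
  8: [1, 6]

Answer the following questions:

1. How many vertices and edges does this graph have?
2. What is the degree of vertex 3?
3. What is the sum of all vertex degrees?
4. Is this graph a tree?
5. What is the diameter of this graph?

Count: 9 vertices, 8 edges.
Vertex 3 has neighbors [5], degree = 1.
Handshaking lemma: 2 * 8 = 16.
A graph is a tree iff it is connected and has exactly n-1 edges. This graph is connected (all 9 vertices in one component) and has 9-1 = 8 edges. It is a tree.
Diameter (longest shortest path) = 6.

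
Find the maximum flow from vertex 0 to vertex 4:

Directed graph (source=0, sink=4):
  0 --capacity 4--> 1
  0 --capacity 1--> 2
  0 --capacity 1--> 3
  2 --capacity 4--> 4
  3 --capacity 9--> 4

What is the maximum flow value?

Computing max flow:
  Flow on (0->2): 1/1
  Flow on (0->3): 1/1
  Flow on (2->4): 1/4
  Flow on (3->4): 1/9
Maximum flow = 2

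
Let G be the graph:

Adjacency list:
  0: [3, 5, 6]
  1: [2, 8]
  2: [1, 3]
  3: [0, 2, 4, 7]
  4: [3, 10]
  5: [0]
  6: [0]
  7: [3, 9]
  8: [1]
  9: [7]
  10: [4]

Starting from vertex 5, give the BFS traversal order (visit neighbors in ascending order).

BFS from vertex 5 (neighbors processed in ascending order):
Visit order: 5, 0, 3, 6, 2, 4, 7, 1, 10, 9, 8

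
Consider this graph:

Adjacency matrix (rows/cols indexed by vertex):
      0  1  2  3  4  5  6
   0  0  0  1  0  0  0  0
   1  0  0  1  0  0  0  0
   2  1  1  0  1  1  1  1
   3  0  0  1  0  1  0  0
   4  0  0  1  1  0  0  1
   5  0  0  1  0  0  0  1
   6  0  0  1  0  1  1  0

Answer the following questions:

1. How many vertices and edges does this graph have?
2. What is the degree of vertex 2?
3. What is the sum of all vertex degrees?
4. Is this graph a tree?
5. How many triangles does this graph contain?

Count: 7 vertices, 9 edges.
Vertex 2 has neighbors [0, 1, 3, 4, 5, 6], degree = 6.
Handshaking lemma: 2 * 9 = 18.
A tree on 7 vertices has 6 edges. This graph has 9 edges (3 extra). Not a tree.
Number of triangles = 3.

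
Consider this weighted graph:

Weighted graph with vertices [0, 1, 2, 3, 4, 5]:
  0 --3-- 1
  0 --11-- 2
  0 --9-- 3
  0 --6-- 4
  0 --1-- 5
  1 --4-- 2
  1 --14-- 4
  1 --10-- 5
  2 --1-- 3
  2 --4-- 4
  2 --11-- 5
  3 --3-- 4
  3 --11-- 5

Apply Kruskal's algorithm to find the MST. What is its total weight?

Applying Kruskal's algorithm (sort edges by weight, add if no cycle):
  Add (0,5) w=1
  Add (2,3) w=1
  Add (0,1) w=3
  Add (3,4) w=3
  Add (1,2) w=4
  Skip (2,4) w=4 (creates cycle)
  Skip (0,4) w=6 (creates cycle)
  Skip (0,3) w=9 (creates cycle)
  Skip (1,5) w=10 (creates cycle)
  Skip (0,2) w=11 (creates cycle)
  Skip (2,5) w=11 (creates cycle)
  Skip (3,5) w=11 (creates cycle)
  Skip (1,4) w=14 (creates cycle)
MST weight = 12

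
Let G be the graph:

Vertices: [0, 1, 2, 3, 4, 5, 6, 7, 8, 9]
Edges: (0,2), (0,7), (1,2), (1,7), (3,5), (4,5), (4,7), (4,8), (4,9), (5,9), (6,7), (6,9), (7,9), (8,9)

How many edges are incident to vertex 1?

Vertex 1 has neighbors [2, 7], so deg(1) = 2.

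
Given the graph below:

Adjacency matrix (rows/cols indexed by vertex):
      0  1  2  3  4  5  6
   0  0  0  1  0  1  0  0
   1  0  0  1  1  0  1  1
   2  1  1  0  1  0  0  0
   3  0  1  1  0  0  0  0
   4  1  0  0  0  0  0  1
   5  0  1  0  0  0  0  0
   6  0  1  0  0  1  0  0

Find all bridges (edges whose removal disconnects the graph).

A bridge is an edge whose removal increases the number of connected components.
Bridges found: (1,5)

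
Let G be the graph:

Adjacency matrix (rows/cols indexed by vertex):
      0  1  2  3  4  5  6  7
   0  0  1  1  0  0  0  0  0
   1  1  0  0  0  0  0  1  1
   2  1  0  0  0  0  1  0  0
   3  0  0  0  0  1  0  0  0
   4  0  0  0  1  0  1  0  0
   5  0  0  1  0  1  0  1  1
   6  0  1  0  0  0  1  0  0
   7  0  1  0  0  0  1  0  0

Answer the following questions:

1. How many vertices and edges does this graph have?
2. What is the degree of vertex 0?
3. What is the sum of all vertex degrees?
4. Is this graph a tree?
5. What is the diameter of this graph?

Count: 8 vertices, 9 edges.
Vertex 0 has neighbors [1, 2], degree = 2.
Handshaking lemma: 2 * 9 = 18.
A tree on 8 vertices has 7 edges. This graph has 9 edges (2 extra). Not a tree.
Diameter (longest shortest path) = 4.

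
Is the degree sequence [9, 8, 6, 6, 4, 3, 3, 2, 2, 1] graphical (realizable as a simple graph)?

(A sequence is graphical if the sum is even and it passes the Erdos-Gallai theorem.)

Sum of degrees = 44. Sum is even but fails Erdos-Gallai. The sequence is NOT graphical.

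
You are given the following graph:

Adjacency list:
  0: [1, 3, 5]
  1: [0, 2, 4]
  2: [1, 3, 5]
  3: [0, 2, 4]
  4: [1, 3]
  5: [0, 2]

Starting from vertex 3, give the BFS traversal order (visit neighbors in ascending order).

BFS from vertex 3 (neighbors processed in ascending order):
Visit order: 3, 0, 2, 4, 1, 5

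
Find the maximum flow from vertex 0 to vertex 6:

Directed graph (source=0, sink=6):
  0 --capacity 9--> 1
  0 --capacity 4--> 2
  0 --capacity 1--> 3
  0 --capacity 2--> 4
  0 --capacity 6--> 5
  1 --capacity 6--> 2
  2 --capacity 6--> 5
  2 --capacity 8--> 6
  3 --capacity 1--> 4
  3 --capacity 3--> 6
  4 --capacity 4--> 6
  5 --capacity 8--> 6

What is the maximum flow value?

Computing max flow:
  Flow on (0->1): 6/9
  Flow on (0->2): 4/4
  Flow on (0->3): 1/1
  Flow on (0->4): 2/2
  Flow on (0->5): 6/6
  Flow on (1->2): 6/6
  Flow on (2->5): 2/6
  Flow on (2->6): 8/8
  Flow on (3->6): 1/3
  Flow on (4->6): 2/4
  Flow on (5->6): 8/8
Maximum flow = 19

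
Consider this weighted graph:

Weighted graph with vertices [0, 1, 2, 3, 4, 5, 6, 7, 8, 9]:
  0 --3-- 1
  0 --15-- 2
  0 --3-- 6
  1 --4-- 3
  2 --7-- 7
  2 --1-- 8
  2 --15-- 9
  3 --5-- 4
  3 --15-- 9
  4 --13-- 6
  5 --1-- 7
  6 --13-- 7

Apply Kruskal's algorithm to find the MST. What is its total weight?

Applying Kruskal's algorithm (sort edges by weight, add if no cycle):
  Add (2,8) w=1
  Add (5,7) w=1
  Add (0,6) w=3
  Add (0,1) w=3
  Add (1,3) w=4
  Add (3,4) w=5
  Add (2,7) w=7
  Skip (4,6) w=13 (creates cycle)
  Add (6,7) w=13
  Skip (0,2) w=15 (creates cycle)
  Add (2,9) w=15
  Skip (3,9) w=15 (creates cycle)
MST weight = 52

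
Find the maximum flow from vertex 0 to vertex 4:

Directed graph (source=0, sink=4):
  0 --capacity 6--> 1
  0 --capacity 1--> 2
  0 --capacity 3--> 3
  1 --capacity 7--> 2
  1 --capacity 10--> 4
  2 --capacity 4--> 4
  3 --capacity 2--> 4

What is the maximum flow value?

Computing max flow:
  Flow on (0->1): 6/6
  Flow on (0->2): 1/1
  Flow on (0->3): 2/3
  Flow on (1->4): 6/10
  Flow on (2->4): 1/4
  Flow on (3->4): 2/2
Maximum flow = 9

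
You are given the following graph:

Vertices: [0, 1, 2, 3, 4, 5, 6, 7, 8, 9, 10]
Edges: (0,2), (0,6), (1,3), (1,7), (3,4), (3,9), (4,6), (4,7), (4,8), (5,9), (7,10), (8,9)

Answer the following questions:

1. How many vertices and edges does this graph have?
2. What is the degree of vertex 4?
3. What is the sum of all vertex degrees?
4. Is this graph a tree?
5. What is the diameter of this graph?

Count: 11 vertices, 12 edges.
Vertex 4 has neighbors [3, 6, 7, 8], degree = 4.
Handshaking lemma: 2 * 12 = 24.
A tree on 11 vertices has 10 edges. This graph has 12 edges (2 extra). Not a tree.
Diameter (longest shortest path) = 6.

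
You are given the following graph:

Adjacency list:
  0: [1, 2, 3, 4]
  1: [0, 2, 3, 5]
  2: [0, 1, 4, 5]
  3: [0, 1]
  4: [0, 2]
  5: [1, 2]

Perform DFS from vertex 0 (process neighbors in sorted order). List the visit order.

DFS from vertex 0 (neighbors processed in ascending order):
Visit order: 0, 1, 2, 4, 5, 3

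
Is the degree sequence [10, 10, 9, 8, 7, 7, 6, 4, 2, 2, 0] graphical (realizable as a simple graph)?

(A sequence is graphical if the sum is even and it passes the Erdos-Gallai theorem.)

Sum of degrees = 65. Sum is odd, so the sequence is NOT graphical.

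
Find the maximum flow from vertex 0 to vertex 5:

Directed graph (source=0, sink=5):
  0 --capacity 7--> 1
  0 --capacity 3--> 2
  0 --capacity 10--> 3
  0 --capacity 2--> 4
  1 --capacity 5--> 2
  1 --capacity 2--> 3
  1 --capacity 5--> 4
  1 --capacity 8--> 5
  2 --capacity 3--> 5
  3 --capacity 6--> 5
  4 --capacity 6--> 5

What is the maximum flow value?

Computing max flow:
  Flow on (0->1): 7/7
  Flow on (0->2): 3/3
  Flow on (0->3): 6/10
  Flow on (0->4): 2/2
  Flow on (1->5): 7/8
  Flow on (2->5): 3/3
  Flow on (3->5): 6/6
  Flow on (4->5): 2/6
Maximum flow = 18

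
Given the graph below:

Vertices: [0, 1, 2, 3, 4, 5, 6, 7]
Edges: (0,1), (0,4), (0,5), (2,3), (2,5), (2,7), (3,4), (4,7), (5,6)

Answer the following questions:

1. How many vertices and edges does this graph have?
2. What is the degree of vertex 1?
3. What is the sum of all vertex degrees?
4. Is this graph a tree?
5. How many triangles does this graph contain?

Count: 8 vertices, 9 edges.
Vertex 1 has neighbors [0], degree = 1.
Handshaking lemma: 2 * 9 = 18.
A tree on 8 vertices has 7 edges. This graph has 9 edges (2 extra). Not a tree.
Number of triangles = 0.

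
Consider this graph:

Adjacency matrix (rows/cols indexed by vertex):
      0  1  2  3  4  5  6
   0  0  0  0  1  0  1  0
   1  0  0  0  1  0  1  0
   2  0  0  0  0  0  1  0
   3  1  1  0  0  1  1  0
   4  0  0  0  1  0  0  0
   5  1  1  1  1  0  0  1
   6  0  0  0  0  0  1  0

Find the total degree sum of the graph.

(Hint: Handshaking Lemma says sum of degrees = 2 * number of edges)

Count edges: 8 edges.
By Handshaking Lemma: sum of degrees = 2 * 8 = 16.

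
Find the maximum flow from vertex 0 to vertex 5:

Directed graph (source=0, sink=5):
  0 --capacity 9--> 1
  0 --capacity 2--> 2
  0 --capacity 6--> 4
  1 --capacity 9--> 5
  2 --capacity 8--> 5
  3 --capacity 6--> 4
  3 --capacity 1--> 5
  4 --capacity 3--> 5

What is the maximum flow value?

Computing max flow:
  Flow on (0->1): 9/9
  Flow on (0->2): 2/2
  Flow on (0->4): 3/6
  Flow on (1->5): 9/9
  Flow on (2->5): 2/8
  Flow on (4->5): 3/3
Maximum flow = 14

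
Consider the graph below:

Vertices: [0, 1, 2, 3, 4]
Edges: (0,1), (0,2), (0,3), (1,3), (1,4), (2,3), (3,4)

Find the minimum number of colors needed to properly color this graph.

The graph has a maximum clique of size 3 (lower bound on chromatic number).
A valid 3-coloring: {0: 1, 1: 2, 2: 2, 3: 0, 4: 1}.
Chromatic number = 3.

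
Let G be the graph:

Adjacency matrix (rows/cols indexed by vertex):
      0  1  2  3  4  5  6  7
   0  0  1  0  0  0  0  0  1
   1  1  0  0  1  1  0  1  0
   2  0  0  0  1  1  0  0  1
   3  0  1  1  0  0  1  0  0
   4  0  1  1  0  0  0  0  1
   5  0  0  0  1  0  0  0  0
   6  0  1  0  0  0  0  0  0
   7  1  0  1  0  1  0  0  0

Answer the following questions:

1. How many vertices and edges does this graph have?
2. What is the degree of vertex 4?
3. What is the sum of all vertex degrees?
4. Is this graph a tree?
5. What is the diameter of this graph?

Count: 8 vertices, 10 edges.
Vertex 4 has neighbors [1, 2, 7], degree = 3.
Handshaking lemma: 2 * 10 = 20.
A tree on 8 vertices has 7 edges. This graph has 10 edges (3 extra). Not a tree.
Diameter (longest shortest path) = 3.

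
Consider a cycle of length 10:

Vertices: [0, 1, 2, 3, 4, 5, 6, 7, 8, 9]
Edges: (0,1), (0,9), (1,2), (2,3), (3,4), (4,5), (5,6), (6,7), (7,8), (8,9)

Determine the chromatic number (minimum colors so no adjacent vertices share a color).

This is an even cycle (C_10). Even cycles are bipartite.
Chromatic number = 2.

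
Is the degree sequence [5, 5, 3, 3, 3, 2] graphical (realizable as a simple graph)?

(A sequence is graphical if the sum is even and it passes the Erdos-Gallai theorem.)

Sum of degrees = 21. Sum is odd, so the sequence is NOT graphical.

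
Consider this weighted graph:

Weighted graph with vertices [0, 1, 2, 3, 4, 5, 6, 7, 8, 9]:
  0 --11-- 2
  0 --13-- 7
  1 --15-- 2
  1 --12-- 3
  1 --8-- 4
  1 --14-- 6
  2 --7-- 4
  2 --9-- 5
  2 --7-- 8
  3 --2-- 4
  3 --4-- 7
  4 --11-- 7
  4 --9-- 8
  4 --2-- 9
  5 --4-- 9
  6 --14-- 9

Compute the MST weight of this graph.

Applying Kruskal's algorithm (sort edges by weight, add if no cycle):
  Add (3,4) w=2
  Add (4,9) w=2
  Add (3,7) w=4
  Add (5,9) w=4
  Add (2,8) w=7
  Add (2,4) w=7
  Add (1,4) w=8
  Skip (2,5) w=9 (creates cycle)
  Skip (4,8) w=9 (creates cycle)
  Add (0,2) w=11
  Skip (4,7) w=11 (creates cycle)
  Skip (1,3) w=12 (creates cycle)
  Skip (0,7) w=13 (creates cycle)
  Add (1,6) w=14
  Skip (6,9) w=14 (creates cycle)
  Skip (1,2) w=15 (creates cycle)
MST weight = 59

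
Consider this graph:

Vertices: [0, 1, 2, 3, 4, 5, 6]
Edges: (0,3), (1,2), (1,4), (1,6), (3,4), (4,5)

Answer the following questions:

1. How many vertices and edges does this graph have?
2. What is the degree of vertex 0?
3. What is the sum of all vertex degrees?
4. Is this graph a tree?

Count: 7 vertices, 6 edges.
Vertex 0 has neighbors [3], degree = 1.
Handshaking lemma: 2 * 6 = 12.
A graph is a tree iff it is connected and has exactly n-1 edges. This graph is connected (all 7 vertices in one component) and has 7-1 = 6 edges. It is a tree.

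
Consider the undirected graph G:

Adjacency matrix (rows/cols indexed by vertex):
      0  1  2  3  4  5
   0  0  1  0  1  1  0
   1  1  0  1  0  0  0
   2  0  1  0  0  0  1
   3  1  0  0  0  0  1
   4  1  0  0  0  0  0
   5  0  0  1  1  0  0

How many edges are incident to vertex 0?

Vertex 0 has neighbors [1, 3, 4], so deg(0) = 3.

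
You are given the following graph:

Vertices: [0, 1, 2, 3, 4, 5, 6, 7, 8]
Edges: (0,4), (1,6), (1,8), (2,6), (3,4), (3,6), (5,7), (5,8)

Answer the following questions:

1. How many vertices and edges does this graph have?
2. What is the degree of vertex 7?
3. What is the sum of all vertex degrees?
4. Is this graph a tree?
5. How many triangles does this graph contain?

Count: 9 vertices, 8 edges.
Vertex 7 has neighbors [5], degree = 1.
Handshaking lemma: 2 * 8 = 16.
A graph is a tree iff it is connected and has exactly n-1 edges. This graph is connected (all 9 vertices in one component) and has 9-1 = 8 edges. It is a tree.
Number of triangles = 0.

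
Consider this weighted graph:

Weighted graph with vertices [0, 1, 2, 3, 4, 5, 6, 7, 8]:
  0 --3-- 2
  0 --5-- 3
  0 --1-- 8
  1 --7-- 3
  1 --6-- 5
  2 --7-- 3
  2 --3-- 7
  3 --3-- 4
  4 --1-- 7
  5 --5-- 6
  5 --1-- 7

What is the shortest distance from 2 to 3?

Using Dijkstra's algorithm from vertex 2:
Shortest path: 2 -> 3
Total weight: 7 = 7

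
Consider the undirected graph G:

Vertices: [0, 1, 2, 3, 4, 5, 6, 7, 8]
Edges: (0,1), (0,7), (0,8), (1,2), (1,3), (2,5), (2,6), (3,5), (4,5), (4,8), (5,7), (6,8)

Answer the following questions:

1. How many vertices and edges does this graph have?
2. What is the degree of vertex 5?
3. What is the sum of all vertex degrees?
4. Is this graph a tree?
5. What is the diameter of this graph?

Count: 9 vertices, 12 edges.
Vertex 5 has neighbors [2, 3, 4, 7], degree = 4.
Handshaking lemma: 2 * 12 = 24.
A tree on 9 vertices has 8 edges. This graph has 12 edges (4 extra). Not a tree.
Diameter (longest shortest path) = 3.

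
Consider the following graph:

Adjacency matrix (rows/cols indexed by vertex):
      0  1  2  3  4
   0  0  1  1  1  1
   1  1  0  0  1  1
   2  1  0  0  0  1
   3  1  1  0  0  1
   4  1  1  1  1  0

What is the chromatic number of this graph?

The graph has a maximum clique of size 4 (lower bound on chromatic number).
A valid 4-coloring: {0: 0, 1: 2, 2: 2, 3: 3, 4: 1}.
Chromatic number = 4.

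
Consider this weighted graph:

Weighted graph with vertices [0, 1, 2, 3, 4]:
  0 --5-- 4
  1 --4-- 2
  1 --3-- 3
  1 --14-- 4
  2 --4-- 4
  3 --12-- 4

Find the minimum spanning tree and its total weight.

Applying Kruskal's algorithm (sort edges by weight, add if no cycle):
  Add (1,3) w=3
  Add (1,2) w=4
  Add (2,4) w=4
  Add (0,4) w=5
  Skip (3,4) w=12 (creates cycle)
  Skip (1,4) w=14 (creates cycle)
MST weight = 16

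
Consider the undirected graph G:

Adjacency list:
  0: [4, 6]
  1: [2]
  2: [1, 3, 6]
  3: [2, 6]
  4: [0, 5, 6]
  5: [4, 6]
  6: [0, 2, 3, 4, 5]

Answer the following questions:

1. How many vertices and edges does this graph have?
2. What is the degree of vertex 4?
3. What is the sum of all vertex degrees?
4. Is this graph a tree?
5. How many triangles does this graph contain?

Count: 7 vertices, 9 edges.
Vertex 4 has neighbors [0, 5, 6], degree = 3.
Handshaking lemma: 2 * 9 = 18.
A tree on 7 vertices has 6 edges. This graph has 9 edges (3 extra). Not a tree.
Number of triangles = 3.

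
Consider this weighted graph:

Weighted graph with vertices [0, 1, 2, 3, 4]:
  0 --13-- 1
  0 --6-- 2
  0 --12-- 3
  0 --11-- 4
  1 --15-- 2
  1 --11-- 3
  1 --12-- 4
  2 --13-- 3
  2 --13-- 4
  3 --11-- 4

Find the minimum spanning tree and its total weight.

Applying Kruskal's algorithm (sort edges by weight, add if no cycle):
  Add (0,2) w=6
  Add (0,4) w=11
  Add (1,3) w=11
  Add (3,4) w=11
  Skip (0,3) w=12 (creates cycle)
  Skip (1,4) w=12 (creates cycle)
  Skip (0,1) w=13 (creates cycle)
  Skip (2,4) w=13 (creates cycle)
  Skip (2,3) w=13 (creates cycle)
  Skip (1,2) w=15 (creates cycle)
MST weight = 39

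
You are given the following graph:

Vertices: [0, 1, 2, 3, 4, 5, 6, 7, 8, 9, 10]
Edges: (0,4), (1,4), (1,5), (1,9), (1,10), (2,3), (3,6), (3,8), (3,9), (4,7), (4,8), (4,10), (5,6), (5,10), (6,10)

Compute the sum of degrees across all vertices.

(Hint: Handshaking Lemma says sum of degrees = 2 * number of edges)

Count edges: 15 edges.
By Handshaking Lemma: sum of degrees = 2 * 15 = 30.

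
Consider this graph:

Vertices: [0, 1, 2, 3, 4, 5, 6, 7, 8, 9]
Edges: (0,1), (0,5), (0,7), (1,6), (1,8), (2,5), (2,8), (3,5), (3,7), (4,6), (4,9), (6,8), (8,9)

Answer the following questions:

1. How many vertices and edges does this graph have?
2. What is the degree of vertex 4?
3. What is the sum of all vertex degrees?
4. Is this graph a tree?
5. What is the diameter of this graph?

Count: 10 vertices, 13 edges.
Vertex 4 has neighbors [6, 9], degree = 2.
Handshaking lemma: 2 * 13 = 26.
A tree on 10 vertices has 9 edges. This graph has 13 edges (4 extra). Not a tree.
Diameter (longest shortest path) = 5.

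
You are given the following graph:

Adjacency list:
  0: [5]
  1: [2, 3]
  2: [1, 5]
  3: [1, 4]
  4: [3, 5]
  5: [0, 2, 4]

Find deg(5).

Vertex 5 has neighbors [0, 2, 4], so deg(5) = 3.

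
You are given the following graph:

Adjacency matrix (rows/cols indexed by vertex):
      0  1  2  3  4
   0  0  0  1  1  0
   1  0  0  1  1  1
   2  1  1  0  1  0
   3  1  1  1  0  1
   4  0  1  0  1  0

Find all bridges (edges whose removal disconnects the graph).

No bridges found. The graph is 2-edge-connected (no single edge removal disconnects it).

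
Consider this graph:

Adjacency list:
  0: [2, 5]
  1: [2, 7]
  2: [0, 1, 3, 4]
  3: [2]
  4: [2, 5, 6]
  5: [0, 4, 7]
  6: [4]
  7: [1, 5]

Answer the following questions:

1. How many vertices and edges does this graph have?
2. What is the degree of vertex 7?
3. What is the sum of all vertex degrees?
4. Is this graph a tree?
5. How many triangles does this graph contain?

Count: 8 vertices, 9 edges.
Vertex 7 has neighbors [1, 5], degree = 2.
Handshaking lemma: 2 * 9 = 18.
A tree on 8 vertices has 7 edges. This graph has 9 edges (2 extra). Not a tree.
Number of triangles = 0.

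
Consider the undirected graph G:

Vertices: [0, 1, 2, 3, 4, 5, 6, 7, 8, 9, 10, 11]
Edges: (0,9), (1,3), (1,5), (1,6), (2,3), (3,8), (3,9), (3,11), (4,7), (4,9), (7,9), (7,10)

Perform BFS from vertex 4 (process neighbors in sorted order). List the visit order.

BFS from vertex 4 (neighbors processed in ascending order):
Visit order: 4, 7, 9, 10, 0, 3, 1, 2, 8, 11, 5, 6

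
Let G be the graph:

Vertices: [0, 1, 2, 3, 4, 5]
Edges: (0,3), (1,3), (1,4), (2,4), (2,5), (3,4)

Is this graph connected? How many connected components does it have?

Checking connectivity: the graph has 1 connected component(s).
All vertices are reachable from each other. The graph IS connected.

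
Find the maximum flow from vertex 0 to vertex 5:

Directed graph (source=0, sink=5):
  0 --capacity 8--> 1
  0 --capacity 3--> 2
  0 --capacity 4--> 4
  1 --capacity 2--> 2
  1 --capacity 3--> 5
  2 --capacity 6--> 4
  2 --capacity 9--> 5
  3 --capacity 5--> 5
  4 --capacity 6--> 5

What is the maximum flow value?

Computing max flow:
  Flow on (0->1): 5/8
  Flow on (0->2): 3/3
  Flow on (0->4): 4/4
  Flow on (1->2): 2/2
  Flow on (1->5): 3/3
  Flow on (2->5): 5/9
  Flow on (4->5): 4/6
Maximum flow = 12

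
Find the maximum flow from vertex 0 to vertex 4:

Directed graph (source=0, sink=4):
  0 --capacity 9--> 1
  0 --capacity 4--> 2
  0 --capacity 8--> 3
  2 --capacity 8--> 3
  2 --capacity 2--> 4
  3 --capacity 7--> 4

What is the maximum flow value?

Computing max flow:
  Flow on (0->2): 2/4
  Flow on (0->3): 7/8
  Flow on (2->4): 2/2
  Flow on (3->4): 7/7
Maximum flow = 9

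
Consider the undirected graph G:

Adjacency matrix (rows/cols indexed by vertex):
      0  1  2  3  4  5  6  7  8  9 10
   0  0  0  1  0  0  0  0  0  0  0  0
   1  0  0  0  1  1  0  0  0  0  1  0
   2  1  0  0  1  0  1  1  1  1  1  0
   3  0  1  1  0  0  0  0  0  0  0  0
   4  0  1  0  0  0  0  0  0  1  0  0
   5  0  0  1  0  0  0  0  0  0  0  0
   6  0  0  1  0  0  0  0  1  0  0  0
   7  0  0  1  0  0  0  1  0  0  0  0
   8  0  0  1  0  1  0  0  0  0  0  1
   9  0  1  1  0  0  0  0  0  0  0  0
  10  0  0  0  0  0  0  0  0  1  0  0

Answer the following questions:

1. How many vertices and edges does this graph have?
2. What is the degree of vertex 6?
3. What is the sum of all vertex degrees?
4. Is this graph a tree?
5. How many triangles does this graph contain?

Count: 11 vertices, 13 edges.
Vertex 6 has neighbors [2, 7], degree = 2.
Handshaking lemma: 2 * 13 = 26.
A tree on 11 vertices has 10 edges. This graph has 13 edges (3 extra). Not a tree.
Number of triangles = 1.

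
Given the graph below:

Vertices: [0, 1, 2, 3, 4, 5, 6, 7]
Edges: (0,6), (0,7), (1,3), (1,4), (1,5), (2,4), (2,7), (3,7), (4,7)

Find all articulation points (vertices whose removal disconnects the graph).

An articulation point is a vertex whose removal disconnects the graph.
Articulation points: [0, 1, 7]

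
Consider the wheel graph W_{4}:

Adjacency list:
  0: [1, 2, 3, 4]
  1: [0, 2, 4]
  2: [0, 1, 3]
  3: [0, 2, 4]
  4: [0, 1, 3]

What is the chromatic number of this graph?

W_{4} = C_{4} plus a hub adjacent to every cycle vertex.
The outer cycle needs 2 colors (even cycle); the hub is adjacent to all of them so needs a fresh color.
Chromatic number = 2 + 1 = 3.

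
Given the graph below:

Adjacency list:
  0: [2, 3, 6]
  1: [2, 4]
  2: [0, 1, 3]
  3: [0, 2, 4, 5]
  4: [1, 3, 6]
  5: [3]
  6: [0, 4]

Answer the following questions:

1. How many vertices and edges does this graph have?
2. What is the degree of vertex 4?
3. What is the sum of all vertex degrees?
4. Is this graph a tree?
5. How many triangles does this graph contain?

Count: 7 vertices, 9 edges.
Vertex 4 has neighbors [1, 3, 6], degree = 3.
Handshaking lemma: 2 * 9 = 18.
A tree on 7 vertices has 6 edges. This graph has 9 edges (3 extra). Not a tree.
Number of triangles = 1.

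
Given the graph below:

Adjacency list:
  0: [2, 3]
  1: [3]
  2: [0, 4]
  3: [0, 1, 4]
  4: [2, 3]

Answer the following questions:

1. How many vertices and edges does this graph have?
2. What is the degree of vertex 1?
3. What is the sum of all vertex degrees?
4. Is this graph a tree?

Count: 5 vertices, 5 edges.
Vertex 1 has neighbors [3], degree = 1.
Handshaking lemma: 2 * 5 = 10.
A tree on 5 vertices has 4 edges. This graph has 5 edges (1 extra). Not a tree.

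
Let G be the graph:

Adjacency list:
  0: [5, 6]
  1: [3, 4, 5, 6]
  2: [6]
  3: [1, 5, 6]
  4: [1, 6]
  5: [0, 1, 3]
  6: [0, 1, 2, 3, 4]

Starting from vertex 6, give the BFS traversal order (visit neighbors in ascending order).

BFS from vertex 6 (neighbors processed in ascending order):
Visit order: 6, 0, 1, 2, 3, 4, 5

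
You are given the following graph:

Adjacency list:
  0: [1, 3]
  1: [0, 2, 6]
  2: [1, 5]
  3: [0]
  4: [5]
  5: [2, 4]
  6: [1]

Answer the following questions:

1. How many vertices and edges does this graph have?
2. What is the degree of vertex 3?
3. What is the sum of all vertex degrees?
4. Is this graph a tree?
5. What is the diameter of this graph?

Count: 7 vertices, 6 edges.
Vertex 3 has neighbors [0], degree = 1.
Handshaking lemma: 2 * 6 = 12.
A graph is a tree iff it is connected and has exactly n-1 edges. This graph is connected (all 7 vertices in one component) and has 7-1 = 6 edges. It is a tree.
Diameter (longest shortest path) = 5.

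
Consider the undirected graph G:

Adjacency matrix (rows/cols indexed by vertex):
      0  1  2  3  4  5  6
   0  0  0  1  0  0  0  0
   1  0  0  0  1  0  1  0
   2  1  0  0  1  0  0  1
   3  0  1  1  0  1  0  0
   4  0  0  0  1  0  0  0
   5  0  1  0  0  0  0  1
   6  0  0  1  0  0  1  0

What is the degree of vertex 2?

Vertex 2 has neighbors [0, 3, 6], so deg(2) = 3.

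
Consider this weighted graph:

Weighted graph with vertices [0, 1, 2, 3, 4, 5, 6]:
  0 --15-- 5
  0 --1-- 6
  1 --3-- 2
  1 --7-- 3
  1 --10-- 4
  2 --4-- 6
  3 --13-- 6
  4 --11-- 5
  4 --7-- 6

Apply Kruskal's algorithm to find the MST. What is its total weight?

Applying Kruskal's algorithm (sort edges by weight, add if no cycle):
  Add (0,6) w=1
  Add (1,2) w=3
  Add (2,6) w=4
  Add (1,3) w=7
  Add (4,6) w=7
  Skip (1,4) w=10 (creates cycle)
  Add (4,5) w=11
  Skip (3,6) w=13 (creates cycle)
  Skip (0,5) w=15 (creates cycle)
MST weight = 33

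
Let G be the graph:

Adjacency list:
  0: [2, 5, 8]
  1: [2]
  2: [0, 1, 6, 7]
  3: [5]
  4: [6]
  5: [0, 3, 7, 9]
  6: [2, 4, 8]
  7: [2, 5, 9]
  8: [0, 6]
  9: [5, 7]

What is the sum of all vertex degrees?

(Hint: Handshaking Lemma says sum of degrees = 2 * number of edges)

Count edges: 12 edges.
By Handshaking Lemma: sum of degrees = 2 * 12 = 24.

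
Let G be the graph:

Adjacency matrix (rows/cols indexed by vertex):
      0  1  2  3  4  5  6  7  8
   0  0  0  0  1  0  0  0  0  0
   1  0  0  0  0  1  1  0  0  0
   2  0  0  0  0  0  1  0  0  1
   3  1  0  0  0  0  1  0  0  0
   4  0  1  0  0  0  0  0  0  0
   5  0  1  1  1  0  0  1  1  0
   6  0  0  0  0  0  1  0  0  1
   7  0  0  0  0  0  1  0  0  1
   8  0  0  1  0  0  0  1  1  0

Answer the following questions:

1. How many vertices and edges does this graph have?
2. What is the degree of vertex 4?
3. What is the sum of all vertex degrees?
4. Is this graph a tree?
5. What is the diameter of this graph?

Count: 9 vertices, 10 edges.
Vertex 4 has neighbors [1], degree = 1.
Handshaking lemma: 2 * 10 = 20.
A tree on 9 vertices has 8 edges. This graph has 10 edges (2 extra). Not a tree.
Diameter (longest shortest path) = 4.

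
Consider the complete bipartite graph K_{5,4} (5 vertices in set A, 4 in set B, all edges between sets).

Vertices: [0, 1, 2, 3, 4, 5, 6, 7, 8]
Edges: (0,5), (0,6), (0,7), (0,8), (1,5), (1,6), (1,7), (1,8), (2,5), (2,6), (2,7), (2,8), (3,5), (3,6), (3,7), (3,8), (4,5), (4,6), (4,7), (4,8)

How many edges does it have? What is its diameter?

K_{5,4} has 5 * 4 = 20 edges.
Any vertex reaches any opposite-side vertex in 1 step; same-side vertices reach in 2 steps via any opposite-side vertex.
Diameter = 2.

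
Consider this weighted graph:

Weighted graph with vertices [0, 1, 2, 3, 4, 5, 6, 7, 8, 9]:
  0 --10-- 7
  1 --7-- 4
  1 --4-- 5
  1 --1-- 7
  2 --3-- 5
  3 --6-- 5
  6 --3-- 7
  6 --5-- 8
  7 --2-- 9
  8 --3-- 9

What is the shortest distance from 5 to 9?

Using Dijkstra's algorithm from vertex 5:
Shortest path: 5 -> 1 -> 7 -> 9
Total weight: 4 + 1 + 2 = 7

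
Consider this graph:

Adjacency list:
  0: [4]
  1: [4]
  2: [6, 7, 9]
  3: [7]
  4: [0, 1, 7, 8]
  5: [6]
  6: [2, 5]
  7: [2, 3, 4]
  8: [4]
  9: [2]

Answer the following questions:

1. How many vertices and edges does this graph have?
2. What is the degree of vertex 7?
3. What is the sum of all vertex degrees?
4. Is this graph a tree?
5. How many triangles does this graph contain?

Count: 10 vertices, 9 edges.
Vertex 7 has neighbors [2, 3, 4], degree = 3.
Handshaking lemma: 2 * 9 = 18.
A graph is a tree iff it is connected and has exactly n-1 edges. This graph is connected (all 10 vertices in one component) and has 10-1 = 9 edges. It is a tree.
Number of triangles = 0.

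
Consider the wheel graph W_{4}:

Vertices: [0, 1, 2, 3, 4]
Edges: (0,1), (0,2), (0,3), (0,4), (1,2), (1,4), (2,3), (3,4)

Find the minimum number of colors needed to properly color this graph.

W_{4} = C_{4} plus a hub adjacent to every cycle vertex.
The outer cycle needs 2 colors (even cycle); the hub is adjacent to all of them so needs a fresh color.
Chromatic number = 2 + 1 = 3.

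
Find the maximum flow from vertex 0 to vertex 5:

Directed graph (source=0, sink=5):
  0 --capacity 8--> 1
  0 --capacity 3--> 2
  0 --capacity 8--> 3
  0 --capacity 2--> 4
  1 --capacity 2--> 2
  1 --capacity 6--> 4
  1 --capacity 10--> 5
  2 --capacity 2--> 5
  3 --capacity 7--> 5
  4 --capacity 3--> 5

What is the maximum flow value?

Computing max flow:
  Flow on (0->1): 8/8
  Flow on (0->2): 2/3
  Flow on (0->3): 7/8
  Flow on (0->4): 2/2
  Flow on (1->5): 8/10
  Flow on (2->5): 2/2
  Flow on (3->5): 7/7
  Flow on (4->5): 2/3
Maximum flow = 19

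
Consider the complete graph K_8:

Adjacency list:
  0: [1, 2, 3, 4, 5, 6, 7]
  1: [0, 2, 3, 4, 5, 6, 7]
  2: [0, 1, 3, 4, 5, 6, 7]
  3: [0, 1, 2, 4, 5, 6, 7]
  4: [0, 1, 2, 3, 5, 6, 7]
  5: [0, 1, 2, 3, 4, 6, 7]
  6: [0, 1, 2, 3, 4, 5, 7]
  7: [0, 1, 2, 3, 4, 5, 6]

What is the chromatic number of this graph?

In K_8, every vertex is adjacent to every other vertex.
Each vertex needs a unique color.
Chromatic number = 8.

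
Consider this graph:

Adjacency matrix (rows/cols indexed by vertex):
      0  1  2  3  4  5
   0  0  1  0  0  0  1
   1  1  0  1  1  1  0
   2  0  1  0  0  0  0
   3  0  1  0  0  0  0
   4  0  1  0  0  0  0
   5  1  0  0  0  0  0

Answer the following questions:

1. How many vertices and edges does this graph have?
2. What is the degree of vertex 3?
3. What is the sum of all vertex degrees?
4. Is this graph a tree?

Count: 6 vertices, 5 edges.
Vertex 3 has neighbors [1], degree = 1.
Handshaking lemma: 2 * 5 = 10.
A graph is a tree iff it is connected and has exactly n-1 edges. This graph is connected (all 6 vertices in one component) and has 6-1 = 5 edges. It is a tree.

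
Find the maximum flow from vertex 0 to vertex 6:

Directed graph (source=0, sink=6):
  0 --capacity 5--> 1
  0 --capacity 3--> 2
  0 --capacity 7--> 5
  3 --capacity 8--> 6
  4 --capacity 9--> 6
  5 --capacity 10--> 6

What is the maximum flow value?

Computing max flow:
  Flow on (0->5): 7/7
  Flow on (5->6): 7/10
Maximum flow = 7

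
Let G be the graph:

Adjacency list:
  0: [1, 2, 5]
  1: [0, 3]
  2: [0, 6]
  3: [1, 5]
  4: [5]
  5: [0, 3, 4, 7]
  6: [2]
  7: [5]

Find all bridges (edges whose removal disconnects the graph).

A bridge is an edge whose removal increases the number of connected components.
Bridges found: (0,2), (2,6), (4,5), (5,7)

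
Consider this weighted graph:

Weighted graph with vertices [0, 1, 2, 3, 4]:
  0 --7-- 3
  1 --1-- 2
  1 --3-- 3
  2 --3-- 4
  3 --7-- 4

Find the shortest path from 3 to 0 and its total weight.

Using Dijkstra's algorithm from vertex 3:
Shortest path: 3 -> 0
Total weight: 7 = 7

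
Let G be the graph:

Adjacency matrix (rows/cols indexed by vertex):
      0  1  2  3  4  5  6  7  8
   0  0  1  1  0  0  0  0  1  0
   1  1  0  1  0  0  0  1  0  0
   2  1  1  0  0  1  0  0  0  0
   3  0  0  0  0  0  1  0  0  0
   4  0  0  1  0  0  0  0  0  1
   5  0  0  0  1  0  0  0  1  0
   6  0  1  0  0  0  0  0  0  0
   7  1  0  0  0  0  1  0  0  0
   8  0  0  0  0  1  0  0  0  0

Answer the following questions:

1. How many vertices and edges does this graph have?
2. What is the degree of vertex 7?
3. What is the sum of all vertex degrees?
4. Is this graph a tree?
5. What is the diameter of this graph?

Count: 9 vertices, 9 edges.
Vertex 7 has neighbors [0, 5], degree = 2.
Handshaking lemma: 2 * 9 = 18.
A tree on 9 vertices has 8 edges. This graph has 9 edges (1 extra). Not a tree.
Diameter (longest shortest path) = 6.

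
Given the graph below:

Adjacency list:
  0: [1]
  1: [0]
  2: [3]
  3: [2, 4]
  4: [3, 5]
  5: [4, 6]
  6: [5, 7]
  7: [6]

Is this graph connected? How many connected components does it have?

Checking connectivity: the graph has 2 connected component(s).
Components: [[0, 1], [2, 3, 4, 5, 6, 7]]. The graph is NOT connected.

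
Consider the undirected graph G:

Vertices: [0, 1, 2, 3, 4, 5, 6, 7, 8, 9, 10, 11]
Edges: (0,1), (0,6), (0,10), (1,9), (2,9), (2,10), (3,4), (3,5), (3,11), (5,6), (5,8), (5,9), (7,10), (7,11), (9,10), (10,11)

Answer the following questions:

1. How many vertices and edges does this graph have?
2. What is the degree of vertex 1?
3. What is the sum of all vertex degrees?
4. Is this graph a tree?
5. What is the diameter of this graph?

Count: 12 vertices, 16 edges.
Vertex 1 has neighbors [0, 9], degree = 2.
Handshaking lemma: 2 * 16 = 32.
A tree on 12 vertices has 11 edges. This graph has 16 edges (5 extra). Not a tree.
Diameter (longest shortest path) = 4.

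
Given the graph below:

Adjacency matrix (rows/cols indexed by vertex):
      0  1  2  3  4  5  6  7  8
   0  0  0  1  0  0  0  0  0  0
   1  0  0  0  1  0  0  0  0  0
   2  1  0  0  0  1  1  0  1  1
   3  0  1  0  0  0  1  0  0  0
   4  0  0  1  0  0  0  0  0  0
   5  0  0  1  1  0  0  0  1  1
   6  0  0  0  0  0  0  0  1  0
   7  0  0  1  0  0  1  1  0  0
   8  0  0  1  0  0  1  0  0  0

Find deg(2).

Vertex 2 has neighbors [0, 4, 5, 7, 8], so deg(2) = 5.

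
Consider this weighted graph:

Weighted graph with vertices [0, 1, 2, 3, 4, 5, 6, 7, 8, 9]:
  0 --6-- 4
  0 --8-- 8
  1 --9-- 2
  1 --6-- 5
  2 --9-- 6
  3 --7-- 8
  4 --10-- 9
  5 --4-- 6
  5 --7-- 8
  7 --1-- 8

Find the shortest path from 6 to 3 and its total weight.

Using Dijkstra's algorithm from vertex 6:
Shortest path: 6 -> 5 -> 8 -> 3
Total weight: 4 + 7 + 7 = 18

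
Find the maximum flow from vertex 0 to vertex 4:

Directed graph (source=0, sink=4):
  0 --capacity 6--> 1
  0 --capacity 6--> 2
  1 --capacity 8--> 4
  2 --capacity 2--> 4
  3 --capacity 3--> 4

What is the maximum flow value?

Computing max flow:
  Flow on (0->1): 6/6
  Flow on (0->2): 2/6
  Flow on (1->4): 6/8
  Flow on (2->4): 2/2
Maximum flow = 8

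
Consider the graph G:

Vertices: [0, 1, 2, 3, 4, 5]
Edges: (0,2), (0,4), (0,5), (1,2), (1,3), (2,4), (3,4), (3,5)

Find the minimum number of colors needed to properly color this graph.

The graph has a maximum clique of size 3 (lower bound on chromatic number).
A valid 3-coloring: {0: 0, 1: 2, 2: 1, 3: 0, 4: 2, 5: 1}.
Chromatic number = 3.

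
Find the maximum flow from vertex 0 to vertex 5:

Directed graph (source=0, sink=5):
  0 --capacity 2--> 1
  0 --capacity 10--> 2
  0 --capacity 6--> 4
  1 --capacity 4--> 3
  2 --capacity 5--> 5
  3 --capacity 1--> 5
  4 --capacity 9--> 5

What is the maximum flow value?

Computing max flow:
  Flow on (0->1): 1/2
  Flow on (0->2): 5/10
  Flow on (0->4): 6/6
  Flow on (1->3): 1/4
  Flow on (2->5): 5/5
  Flow on (3->5): 1/1
  Flow on (4->5): 6/9
Maximum flow = 12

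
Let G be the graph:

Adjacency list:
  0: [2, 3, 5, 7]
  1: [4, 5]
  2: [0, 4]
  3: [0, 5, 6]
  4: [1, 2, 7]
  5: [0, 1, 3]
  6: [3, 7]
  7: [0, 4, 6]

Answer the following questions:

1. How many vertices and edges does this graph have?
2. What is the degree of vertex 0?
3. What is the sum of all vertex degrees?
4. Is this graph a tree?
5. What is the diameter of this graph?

Count: 8 vertices, 11 edges.
Vertex 0 has neighbors [2, 3, 5, 7], degree = 4.
Handshaking lemma: 2 * 11 = 22.
A tree on 8 vertices has 7 edges. This graph has 11 edges (4 extra). Not a tree.
Diameter (longest shortest path) = 3.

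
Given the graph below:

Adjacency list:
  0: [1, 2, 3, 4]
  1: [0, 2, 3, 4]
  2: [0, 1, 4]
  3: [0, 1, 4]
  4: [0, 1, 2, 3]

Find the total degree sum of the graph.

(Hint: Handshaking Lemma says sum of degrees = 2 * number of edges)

Count edges: 9 edges.
By Handshaking Lemma: sum of degrees = 2 * 9 = 18.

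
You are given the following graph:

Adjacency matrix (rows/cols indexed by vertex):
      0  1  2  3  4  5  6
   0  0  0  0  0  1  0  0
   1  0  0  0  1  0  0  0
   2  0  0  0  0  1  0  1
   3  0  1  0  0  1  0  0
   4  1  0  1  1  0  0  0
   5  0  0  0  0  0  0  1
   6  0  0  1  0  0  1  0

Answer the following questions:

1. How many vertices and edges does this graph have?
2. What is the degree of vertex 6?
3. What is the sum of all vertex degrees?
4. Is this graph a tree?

Count: 7 vertices, 6 edges.
Vertex 6 has neighbors [2, 5], degree = 2.
Handshaking lemma: 2 * 6 = 12.
A graph is a tree iff it is connected and has exactly n-1 edges. This graph is connected (all 7 vertices in one component) and has 7-1 = 6 edges. It is a tree.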